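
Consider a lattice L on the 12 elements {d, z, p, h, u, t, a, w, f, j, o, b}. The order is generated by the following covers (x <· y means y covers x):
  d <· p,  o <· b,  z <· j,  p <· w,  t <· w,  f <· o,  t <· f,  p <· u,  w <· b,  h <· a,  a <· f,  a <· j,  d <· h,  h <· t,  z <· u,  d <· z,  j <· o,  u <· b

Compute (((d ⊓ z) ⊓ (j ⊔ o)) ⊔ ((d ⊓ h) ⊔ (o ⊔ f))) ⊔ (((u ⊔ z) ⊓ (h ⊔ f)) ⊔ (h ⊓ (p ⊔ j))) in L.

o

d ∧ z = d
j ∨ o = o
d ∧ o = d
d ∧ h = d
o ∨ f = o
d ∨ o = o
d ∨ o = o
u ∨ z = u
h ∨ f = f
u ∧ f = d
p ∨ j = b
h ∧ b = h
d ∨ h = h
o ∨ h = o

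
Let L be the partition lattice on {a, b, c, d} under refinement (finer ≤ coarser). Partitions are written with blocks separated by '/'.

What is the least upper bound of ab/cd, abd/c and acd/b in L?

abcd

Common upper bounds of {ab/cd, abd/c, acd/b}: abcd.
The least among these is abcd.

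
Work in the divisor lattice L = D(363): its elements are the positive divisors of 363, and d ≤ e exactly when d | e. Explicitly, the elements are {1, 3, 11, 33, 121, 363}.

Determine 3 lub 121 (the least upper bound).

363

In the divisibility order, the join is the least common multiple: lcm(3, 121) = 363.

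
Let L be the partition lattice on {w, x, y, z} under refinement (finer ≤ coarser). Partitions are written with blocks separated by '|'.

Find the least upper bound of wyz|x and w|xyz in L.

wxyz

Common upper bounds of {wyz|x, w|xyz}: wxyz.
The least among these is wxyz.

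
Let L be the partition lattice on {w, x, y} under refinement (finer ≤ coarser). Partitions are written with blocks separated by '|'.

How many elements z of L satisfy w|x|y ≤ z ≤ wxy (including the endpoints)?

5

The interval [w|x|y, wxy] = {wxy, wx|y, wy|x, w|xy, w|x|y}, which has 5 elements.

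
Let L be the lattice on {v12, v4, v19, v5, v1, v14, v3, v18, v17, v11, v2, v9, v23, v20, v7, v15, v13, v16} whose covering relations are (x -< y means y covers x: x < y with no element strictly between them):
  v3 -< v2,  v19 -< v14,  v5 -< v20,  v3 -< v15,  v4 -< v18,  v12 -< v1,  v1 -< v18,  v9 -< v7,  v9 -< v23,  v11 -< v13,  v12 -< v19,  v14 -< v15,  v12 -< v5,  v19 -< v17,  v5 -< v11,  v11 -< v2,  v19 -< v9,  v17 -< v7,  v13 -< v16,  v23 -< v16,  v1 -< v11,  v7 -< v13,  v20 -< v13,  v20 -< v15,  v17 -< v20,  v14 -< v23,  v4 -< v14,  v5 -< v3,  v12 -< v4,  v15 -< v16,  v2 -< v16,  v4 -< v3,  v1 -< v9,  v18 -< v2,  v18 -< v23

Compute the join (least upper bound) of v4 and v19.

Common upper bounds of {v4, v19}: v14, v15, v16, v23.
The least among these is v14.

v14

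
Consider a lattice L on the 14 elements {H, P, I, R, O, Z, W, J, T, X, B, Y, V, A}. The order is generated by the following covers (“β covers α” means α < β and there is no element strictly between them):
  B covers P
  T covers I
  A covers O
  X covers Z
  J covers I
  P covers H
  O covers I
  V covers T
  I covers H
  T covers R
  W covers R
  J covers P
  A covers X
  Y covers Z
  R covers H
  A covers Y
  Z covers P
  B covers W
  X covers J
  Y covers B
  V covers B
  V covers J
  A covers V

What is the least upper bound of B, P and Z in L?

Common upper bounds of {B, P, Z}: A, Y.
The least among these is Y.

Y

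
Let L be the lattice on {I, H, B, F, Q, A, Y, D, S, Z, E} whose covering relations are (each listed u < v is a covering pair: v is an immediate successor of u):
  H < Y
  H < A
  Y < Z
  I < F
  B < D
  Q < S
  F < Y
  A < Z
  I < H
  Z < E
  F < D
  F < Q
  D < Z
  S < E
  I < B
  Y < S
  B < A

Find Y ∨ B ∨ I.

Z

Common upper bounds of {Y, B, I}: E, Z.
The least among these is Z.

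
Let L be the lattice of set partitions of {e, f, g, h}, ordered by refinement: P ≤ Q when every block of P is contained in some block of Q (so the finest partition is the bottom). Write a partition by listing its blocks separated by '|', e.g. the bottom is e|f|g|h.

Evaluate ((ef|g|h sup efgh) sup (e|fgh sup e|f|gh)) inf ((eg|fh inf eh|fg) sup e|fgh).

ef|g|h ∨ efgh = efgh
e|fgh ∨ e|f|gh = e|fgh
efgh ∨ e|fgh = efgh
eg|fh ∧ eh|fg = e|f|g|h
e|f|g|h ∨ e|fgh = e|fgh
efgh ∧ e|fgh = e|fgh

e|fgh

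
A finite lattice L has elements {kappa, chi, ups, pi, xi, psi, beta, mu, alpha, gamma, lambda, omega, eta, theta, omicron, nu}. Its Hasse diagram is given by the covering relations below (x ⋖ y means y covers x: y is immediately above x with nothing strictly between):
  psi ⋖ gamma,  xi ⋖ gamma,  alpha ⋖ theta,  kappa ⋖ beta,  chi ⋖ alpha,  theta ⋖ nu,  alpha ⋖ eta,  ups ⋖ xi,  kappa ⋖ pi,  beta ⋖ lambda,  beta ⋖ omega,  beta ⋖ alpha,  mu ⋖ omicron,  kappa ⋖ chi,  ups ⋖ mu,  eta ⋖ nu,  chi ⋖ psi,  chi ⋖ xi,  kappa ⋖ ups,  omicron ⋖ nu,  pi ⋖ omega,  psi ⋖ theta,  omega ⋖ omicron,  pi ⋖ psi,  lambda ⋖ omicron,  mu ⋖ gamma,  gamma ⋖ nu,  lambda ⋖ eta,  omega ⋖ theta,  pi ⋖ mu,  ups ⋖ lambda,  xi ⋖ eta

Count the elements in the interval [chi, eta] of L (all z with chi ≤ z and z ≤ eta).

4

The interval [chi, eta] = {alpha, chi, eta, xi}, which has 4 elements.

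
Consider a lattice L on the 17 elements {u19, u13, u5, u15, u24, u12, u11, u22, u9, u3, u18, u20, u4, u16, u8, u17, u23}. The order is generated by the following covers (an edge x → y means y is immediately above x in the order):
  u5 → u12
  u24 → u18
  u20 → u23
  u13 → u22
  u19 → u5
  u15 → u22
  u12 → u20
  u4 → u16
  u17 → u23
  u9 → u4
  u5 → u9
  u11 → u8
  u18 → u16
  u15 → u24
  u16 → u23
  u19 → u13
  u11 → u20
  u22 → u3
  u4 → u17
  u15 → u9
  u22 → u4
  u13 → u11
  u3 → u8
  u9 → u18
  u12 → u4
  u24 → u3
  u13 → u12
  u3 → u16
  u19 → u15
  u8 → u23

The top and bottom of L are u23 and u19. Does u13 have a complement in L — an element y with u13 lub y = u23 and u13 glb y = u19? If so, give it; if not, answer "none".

none

For every candidate y, either u13 ∨ y ≠ u23 or u13 ∧ y ≠ u19; no complement exists.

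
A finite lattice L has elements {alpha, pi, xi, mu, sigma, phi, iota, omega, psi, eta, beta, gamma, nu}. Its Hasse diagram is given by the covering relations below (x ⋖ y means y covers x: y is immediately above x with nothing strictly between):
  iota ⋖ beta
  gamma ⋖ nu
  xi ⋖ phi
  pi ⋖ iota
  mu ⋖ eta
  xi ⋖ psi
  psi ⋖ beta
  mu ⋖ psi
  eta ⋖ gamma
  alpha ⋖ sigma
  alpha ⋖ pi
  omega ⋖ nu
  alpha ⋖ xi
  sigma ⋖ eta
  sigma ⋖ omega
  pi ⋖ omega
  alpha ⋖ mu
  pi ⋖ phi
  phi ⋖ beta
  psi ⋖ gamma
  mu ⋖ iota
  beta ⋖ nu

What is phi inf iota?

pi

Common lower bounds of {phi, iota}: alpha, pi.
The greatest among these is pi.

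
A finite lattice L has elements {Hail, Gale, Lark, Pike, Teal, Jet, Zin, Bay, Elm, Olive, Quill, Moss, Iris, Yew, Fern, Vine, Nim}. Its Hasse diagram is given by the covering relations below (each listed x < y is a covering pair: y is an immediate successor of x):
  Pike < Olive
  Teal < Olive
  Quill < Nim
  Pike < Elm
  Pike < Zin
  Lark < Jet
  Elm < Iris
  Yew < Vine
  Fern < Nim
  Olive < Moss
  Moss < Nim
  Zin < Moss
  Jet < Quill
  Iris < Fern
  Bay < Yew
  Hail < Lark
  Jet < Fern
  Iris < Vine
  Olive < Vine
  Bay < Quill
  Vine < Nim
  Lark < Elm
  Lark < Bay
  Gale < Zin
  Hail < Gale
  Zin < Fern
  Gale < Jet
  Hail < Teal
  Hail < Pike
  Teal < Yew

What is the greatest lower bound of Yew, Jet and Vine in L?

Common lower bounds of {Yew, Jet, Vine}: Hail, Lark.
The greatest among these is Lark.

Lark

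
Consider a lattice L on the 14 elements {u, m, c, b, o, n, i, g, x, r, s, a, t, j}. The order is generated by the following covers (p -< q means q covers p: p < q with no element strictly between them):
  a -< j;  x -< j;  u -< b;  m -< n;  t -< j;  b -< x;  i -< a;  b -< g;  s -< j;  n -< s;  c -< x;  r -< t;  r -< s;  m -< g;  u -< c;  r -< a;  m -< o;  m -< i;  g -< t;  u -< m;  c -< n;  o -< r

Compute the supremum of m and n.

Common upper bounds of {m, n}: j, n, s.
The least among these is n.

n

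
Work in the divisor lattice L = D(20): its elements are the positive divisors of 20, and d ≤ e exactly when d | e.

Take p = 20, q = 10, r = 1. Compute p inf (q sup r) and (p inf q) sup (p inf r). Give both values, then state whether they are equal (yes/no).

q sup r = 10, so p inf (q sup r) = 20 inf 10 = 10.
p inf q = 10 and p inf r = 1, so (p inf q) sup (p inf r) = 10 sup 1 = 10.
Equal: yes.

10; 10; yes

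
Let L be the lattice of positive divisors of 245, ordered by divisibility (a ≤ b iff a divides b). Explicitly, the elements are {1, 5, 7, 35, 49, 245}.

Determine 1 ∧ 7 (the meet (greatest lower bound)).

In the divisibility order, the meet is the greatest common divisor: gcd(1, 7) = 1.

1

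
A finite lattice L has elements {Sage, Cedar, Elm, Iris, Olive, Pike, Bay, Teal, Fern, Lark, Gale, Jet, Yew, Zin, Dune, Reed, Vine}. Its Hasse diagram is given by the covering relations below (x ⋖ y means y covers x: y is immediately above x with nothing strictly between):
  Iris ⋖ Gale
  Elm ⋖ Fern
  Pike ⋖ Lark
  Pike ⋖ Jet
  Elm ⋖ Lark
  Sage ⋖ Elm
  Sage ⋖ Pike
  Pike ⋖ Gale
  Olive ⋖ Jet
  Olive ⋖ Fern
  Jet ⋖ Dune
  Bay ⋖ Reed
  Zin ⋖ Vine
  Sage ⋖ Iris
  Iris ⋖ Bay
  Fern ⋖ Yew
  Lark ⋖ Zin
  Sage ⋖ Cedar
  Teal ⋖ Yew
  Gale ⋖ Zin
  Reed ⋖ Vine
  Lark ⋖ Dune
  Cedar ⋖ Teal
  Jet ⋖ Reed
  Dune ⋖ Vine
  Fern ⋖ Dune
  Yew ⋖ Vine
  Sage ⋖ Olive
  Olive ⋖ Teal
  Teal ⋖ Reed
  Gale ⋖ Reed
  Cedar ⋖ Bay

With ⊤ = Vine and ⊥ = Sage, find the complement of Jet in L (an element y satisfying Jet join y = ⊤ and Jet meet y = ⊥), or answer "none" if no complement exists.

For every candidate y, either Jet ∨ y ≠ Vine or Jet ∧ y ≠ Sage; no complement exists.

none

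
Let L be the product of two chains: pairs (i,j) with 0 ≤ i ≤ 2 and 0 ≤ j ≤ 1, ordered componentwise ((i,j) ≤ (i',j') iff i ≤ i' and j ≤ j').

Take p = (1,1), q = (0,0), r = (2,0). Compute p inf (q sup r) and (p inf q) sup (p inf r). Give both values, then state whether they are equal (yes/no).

q sup r = (2,0), so p inf (q sup r) = (1,1) inf (2,0) = (1,0).
p inf q = (0,0) and p inf r = (1,0), so (p inf q) sup (p inf r) = (0,0) sup (1,0) = (1,0).
Equal: yes.

(1,0); (1,0); yes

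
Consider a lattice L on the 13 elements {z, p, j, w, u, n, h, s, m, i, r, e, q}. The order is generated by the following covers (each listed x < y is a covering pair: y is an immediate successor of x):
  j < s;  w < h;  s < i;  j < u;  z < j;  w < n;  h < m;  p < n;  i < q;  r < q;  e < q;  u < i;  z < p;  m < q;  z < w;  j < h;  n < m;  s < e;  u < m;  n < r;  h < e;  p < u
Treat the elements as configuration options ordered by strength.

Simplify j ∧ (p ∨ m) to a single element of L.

p ∨ m = m
j ∧ m = j

j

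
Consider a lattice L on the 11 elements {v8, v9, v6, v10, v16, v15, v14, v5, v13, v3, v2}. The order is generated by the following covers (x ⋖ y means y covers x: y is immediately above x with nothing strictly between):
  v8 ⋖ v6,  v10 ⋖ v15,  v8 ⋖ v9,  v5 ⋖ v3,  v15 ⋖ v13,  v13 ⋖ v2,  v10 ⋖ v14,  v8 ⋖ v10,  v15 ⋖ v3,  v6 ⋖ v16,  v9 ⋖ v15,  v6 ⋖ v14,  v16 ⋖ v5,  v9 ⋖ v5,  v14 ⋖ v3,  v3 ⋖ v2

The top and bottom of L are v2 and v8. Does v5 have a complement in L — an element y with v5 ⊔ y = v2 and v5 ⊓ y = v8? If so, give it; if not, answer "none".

none

For every candidate y, either v5 ∨ y ≠ v2 or v5 ∧ y ≠ v8; no complement exists.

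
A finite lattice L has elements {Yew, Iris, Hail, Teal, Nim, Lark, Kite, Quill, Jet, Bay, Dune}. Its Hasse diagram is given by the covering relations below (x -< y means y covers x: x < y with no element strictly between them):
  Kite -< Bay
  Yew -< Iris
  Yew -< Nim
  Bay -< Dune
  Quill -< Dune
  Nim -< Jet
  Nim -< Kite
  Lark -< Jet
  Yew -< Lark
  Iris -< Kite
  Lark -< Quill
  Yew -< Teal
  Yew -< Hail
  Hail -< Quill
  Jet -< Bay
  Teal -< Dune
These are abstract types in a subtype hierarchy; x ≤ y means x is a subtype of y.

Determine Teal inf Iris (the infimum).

Yew

Common lower bounds of {Teal, Iris}: Yew.
The greatest among these is Yew.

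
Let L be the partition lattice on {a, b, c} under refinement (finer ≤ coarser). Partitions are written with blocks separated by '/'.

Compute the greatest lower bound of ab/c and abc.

ab/c

The meet (common refinement) of ab/c and abc intersects blocks pairwise, giving ab/c.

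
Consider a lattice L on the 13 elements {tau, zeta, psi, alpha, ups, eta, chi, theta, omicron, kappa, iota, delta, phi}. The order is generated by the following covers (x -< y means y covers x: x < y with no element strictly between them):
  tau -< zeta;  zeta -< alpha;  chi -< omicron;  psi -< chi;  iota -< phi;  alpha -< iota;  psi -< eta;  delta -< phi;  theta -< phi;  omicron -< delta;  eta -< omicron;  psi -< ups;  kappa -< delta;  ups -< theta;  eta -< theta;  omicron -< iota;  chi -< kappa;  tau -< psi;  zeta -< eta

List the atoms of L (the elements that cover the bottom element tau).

The atoms are exactly the elements that cover tau: psi, zeta.

psi, zeta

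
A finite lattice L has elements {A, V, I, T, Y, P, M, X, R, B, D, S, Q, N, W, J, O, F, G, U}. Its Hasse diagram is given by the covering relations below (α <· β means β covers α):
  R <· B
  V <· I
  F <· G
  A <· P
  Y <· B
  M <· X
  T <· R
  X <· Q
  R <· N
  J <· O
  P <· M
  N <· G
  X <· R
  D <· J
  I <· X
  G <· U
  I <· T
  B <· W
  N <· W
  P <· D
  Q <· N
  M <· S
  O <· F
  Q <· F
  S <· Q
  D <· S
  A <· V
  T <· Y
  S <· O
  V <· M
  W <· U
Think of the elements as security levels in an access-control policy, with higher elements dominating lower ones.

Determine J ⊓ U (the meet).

J

Common lower bounds of {J, U}: A, D, J, P.
The greatest among these is J.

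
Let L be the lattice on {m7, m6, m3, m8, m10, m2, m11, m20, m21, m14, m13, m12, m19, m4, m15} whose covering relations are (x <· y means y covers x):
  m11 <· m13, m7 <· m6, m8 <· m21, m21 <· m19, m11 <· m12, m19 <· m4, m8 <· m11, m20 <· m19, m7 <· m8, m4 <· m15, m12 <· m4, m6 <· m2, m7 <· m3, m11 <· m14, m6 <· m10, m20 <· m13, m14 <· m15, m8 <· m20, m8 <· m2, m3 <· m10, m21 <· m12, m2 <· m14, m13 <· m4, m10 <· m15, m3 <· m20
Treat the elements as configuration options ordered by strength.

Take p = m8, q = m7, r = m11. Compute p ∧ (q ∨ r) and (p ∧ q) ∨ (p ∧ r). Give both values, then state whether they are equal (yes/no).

q ∨ r = m11, so p ∧ (q ∨ r) = m8 ∧ m11 = m8.
p ∧ q = m7 and p ∧ r = m8, so (p ∧ q) ∨ (p ∧ r) = m7 ∨ m8 = m8.
Equal: yes.

m8; m8; yes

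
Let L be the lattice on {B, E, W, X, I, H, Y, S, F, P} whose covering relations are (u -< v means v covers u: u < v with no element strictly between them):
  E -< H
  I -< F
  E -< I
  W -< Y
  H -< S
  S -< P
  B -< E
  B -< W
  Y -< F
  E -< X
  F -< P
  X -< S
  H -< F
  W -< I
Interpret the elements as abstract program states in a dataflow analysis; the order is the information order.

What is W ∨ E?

I

Common upper bounds of {W, E}: F, I, P.
The least among these is I.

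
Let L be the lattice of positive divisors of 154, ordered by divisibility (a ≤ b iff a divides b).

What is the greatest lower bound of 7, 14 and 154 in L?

In the divisibility order, the meet is the greatest common divisor: gcd(7, 14, 154) = 7.

7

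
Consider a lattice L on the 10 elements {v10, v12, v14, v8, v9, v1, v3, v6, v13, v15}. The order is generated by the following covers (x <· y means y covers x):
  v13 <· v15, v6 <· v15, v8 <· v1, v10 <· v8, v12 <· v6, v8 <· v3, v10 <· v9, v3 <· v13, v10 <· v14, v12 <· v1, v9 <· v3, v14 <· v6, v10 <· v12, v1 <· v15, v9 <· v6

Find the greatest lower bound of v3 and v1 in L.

v8

Common lower bounds of {v3, v1}: v10, v8.
The greatest among these is v8.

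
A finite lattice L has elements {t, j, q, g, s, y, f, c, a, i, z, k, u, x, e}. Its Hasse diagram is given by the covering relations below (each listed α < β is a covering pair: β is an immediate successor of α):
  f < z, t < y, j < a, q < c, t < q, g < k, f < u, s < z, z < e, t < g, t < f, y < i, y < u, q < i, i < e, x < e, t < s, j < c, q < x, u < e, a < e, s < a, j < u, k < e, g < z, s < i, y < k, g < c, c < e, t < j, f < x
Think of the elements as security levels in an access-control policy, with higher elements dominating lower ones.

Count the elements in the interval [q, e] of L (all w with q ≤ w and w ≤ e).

The interval [q, e] = {c, e, i, q, x}, which has 5 elements.

5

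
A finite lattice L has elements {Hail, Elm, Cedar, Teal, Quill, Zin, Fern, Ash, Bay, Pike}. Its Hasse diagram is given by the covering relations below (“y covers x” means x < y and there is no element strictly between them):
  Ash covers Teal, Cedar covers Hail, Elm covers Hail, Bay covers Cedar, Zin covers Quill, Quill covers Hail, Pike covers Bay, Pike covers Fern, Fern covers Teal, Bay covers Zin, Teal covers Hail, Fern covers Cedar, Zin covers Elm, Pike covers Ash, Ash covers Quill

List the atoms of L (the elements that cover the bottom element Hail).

Cedar, Elm, Quill, Teal

The atoms are exactly the elements that cover Hail: Cedar, Elm, Quill, Teal.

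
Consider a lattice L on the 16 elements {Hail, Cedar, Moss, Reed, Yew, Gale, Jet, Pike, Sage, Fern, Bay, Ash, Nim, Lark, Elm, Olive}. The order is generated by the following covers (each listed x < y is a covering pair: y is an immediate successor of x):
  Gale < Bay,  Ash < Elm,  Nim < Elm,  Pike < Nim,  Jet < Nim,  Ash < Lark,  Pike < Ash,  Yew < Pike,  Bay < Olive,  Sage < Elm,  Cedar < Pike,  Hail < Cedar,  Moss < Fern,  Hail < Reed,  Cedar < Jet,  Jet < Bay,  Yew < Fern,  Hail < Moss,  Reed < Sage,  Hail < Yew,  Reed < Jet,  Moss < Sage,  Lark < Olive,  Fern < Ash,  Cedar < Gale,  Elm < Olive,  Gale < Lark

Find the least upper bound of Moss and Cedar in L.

Ash

Common upper bounds of {Moss, Cedar}: Ash, Elm, Lark, Olive.
The least among these is Ash.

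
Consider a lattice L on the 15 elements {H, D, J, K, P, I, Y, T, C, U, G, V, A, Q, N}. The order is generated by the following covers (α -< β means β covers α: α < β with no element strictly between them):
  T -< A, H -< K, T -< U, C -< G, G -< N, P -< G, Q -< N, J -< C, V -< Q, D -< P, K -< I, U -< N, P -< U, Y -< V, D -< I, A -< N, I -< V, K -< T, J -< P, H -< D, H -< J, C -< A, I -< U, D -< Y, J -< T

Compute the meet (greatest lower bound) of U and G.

P

Common lower bounds of {U, G}: D, H, J, P.
The greatest among these is P.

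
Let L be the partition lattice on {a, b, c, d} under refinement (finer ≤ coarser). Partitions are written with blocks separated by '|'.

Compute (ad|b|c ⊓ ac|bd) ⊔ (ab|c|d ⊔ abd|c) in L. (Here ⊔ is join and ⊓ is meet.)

abd|c

ad|b|c ∧ ac|bd = a|b|c|d
ab|c|d ∨ abd|c = abd|c
a|b|c|d ∨ abd|c = abd|c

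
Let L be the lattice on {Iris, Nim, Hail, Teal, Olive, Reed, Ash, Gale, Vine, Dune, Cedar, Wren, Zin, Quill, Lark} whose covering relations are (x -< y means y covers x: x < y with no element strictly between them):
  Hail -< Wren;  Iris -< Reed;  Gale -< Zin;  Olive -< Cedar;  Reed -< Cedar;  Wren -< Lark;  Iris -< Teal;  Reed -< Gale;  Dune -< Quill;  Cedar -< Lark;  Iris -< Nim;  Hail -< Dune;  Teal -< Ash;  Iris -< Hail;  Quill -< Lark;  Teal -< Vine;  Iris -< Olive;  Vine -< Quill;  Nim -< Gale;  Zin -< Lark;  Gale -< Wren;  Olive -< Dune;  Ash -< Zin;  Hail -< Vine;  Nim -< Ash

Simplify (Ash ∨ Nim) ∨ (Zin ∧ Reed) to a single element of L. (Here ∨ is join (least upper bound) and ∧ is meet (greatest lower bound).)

Zin

Ash ∨ Nim = Ash
Zin ∧ Reed = Reed
Ash ∨ Reed = Zin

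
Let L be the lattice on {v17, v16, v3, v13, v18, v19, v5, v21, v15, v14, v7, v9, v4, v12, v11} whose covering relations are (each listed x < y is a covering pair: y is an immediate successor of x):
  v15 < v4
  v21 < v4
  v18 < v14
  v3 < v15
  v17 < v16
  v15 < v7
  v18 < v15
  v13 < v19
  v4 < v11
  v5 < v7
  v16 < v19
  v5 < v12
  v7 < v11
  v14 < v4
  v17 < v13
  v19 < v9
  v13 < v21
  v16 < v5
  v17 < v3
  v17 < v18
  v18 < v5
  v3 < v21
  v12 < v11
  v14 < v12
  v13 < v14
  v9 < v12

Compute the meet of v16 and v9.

Common lower bounds of {v16, v9}: v16, v17.
The greatest among these is v16.

v16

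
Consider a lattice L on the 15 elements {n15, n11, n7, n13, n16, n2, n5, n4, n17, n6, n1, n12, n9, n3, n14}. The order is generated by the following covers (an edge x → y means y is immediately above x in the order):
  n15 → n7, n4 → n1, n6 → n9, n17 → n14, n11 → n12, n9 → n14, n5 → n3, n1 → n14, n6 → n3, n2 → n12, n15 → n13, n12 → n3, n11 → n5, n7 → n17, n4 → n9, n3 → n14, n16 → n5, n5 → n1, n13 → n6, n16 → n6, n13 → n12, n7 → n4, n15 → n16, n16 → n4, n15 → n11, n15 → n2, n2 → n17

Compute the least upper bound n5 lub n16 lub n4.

n1

Common upper bounds of {n5, n16, n4}: n1, n14.
The least among these is n1.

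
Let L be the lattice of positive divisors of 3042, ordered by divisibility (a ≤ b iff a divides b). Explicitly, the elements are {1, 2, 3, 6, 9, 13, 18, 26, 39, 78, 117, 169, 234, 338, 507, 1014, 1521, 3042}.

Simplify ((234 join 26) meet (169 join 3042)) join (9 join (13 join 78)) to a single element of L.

234 ∨ 26 = 234
169 ∨ 3042 = 3042
234 ∧ 3042 = 234
13 ∨ 78 = 78
9 ∨ 78 = 234
234 ∨ 234 = 234

234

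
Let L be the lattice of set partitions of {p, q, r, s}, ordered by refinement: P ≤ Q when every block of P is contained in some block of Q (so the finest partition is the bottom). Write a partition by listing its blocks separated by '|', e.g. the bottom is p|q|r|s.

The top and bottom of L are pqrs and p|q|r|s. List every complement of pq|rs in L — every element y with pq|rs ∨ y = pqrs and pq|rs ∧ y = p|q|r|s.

pr|qs, pr|q|s, ps|qr, ps|q|r, p|qr|s, p|qs|r

Need y with pq|rs ∨ y = pqrs and pq|rs ∧ y = p|q|r|s.
Checking each element gives: pr|qs, pr|q|s, ps|qr, ps|q|r, p|qr|s, p|qs|r.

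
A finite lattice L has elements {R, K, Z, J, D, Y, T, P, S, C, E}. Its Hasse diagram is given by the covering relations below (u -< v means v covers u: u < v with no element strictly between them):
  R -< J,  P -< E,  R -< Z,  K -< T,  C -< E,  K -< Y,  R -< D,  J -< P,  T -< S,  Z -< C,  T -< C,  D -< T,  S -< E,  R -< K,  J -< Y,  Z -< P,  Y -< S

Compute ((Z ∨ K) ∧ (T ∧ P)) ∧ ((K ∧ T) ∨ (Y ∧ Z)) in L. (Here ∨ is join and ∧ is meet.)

R

Z ∨ K = C
T ∧ P = R
C ∧ R = R
K ∧ T = K
Y ∧ Z = R
K ∨ R = K
R ∧ K = R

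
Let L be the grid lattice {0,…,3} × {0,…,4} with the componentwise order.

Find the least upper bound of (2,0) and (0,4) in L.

Common upper bounds of {(2,0), (0,4)}: (2,4), (3,4).
The least among these is (2,4).

(2,4)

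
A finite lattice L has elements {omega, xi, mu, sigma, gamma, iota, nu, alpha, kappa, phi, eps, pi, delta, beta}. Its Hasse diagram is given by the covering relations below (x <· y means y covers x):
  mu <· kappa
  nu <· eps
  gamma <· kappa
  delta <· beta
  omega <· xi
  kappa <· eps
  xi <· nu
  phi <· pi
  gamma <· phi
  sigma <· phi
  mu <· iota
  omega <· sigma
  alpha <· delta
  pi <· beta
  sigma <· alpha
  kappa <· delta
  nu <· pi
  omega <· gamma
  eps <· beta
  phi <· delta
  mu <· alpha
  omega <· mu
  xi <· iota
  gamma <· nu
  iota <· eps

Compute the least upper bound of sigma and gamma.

phi

Common upper bounds of {sigma, gamma}: beta, delta, phi, pi.
The least among these is phi.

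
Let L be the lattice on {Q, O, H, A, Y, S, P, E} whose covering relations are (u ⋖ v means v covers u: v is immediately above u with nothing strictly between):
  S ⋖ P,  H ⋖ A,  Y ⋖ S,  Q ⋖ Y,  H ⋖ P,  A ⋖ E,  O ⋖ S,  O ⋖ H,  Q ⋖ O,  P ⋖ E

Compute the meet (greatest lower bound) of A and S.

O

Common lower bounds of {A, S}: O, Q.
The greatest among these is O.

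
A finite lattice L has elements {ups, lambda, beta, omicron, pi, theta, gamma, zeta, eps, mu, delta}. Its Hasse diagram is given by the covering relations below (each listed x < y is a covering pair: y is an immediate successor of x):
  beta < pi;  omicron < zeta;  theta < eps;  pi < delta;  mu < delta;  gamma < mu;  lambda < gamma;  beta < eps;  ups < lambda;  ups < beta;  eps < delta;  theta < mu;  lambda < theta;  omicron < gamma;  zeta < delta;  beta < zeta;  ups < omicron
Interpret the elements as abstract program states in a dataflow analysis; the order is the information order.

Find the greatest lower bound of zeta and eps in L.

beta

Common lower bounds of {zeta, eps}: beta, ups.
The greatest among these is beta.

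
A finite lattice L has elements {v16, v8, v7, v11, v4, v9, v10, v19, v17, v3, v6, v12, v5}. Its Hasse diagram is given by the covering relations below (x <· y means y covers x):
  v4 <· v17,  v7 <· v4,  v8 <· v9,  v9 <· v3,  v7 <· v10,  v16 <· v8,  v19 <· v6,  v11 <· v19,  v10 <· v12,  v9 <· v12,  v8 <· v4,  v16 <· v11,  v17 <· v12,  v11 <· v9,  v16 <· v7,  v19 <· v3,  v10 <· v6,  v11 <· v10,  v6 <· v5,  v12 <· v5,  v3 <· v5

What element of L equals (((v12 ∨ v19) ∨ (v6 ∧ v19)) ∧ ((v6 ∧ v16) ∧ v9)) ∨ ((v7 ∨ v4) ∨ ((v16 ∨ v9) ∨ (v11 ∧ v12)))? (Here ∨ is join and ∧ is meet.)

v12 ∨ v19 = v5
v6 ∧ v19 = v19
v5 ∨ v19 = v5
v6 ∧ v16 = v16
v16 ∧ v9 = v16
v5 ∧ v16 = v16
v7 ∨ v4 = v4
v16 ∨ v9 = v9
v11 ∧ v12 = v11
v9 ∨ v11 = v9
v4 ∨ v9 = v12
v16 ∨ v12 = v12

v12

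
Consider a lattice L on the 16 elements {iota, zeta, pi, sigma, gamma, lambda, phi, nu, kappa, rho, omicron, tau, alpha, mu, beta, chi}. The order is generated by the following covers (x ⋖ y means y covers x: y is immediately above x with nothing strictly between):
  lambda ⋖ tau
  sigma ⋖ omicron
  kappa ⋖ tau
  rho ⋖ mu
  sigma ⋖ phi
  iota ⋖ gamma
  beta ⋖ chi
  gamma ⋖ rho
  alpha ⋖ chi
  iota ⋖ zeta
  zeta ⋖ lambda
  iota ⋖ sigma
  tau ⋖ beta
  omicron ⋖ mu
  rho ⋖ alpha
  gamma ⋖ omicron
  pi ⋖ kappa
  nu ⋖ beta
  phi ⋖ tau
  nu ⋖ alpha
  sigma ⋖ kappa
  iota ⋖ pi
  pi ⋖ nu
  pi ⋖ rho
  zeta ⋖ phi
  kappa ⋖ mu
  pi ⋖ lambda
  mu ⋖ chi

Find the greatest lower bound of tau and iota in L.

iota

Common lower bounds of {tau, iota}: iota.
The greatest among these is iota.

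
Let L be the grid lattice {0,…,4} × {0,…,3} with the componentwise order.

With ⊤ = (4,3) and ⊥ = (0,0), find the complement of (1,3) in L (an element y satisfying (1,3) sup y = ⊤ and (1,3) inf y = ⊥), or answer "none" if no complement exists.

For every candidate y, either (1,3) ∨ y ≠ (4,3) or (1,3) ∧ y ≠ (0,0); no complement exists.

none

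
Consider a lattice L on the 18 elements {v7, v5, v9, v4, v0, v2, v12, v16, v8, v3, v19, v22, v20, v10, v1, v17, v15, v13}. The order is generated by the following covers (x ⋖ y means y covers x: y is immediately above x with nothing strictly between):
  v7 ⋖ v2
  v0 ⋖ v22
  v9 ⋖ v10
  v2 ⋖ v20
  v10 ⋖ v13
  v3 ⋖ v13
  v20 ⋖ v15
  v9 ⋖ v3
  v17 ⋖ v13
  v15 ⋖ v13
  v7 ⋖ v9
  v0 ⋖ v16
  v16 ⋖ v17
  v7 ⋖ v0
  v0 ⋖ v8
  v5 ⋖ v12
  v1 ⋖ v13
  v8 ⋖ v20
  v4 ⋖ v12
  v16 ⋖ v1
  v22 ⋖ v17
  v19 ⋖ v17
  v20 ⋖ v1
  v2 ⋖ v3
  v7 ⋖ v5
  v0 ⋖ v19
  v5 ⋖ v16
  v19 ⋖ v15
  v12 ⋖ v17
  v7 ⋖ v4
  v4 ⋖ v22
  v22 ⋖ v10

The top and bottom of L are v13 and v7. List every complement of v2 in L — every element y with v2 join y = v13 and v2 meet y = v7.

Need y with v2 ∨ y = v13 and v2 ∧ y = v7.
Checking each element gives: v10, v12, v17, v22, v4.

v10, v12, v17, v22, v4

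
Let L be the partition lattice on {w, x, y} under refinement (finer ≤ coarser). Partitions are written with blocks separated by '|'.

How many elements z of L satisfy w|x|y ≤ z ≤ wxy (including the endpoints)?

5

The interval [w|x|y, wxy] = {wxy, wx|y, wy|x, w|xy, w|x|y}, which has 5 elements.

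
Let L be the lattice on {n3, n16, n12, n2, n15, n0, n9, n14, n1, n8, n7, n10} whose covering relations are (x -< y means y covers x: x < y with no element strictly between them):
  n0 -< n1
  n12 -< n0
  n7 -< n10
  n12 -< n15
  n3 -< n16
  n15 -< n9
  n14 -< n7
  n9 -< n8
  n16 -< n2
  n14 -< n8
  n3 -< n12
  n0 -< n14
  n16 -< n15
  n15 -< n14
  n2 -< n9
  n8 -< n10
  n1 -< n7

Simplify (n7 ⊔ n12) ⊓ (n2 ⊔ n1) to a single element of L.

n7

n7 ∨ n12 = n7
n2 ∨ n1 = n10
n7 ∧ n10 = n7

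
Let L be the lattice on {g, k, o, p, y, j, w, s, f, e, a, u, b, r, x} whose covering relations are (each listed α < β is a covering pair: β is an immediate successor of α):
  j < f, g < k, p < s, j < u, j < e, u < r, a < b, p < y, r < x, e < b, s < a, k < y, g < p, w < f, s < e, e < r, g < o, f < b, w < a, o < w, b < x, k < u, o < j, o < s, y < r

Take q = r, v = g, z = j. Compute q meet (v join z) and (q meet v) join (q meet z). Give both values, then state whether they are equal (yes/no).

j; j; yes

v join z = j, so q meet (v join z) = r meet j = j.
q meet v = g and q meet z = j, so (q meet v) join (q meet z) = g join j = j.
Equal: yes.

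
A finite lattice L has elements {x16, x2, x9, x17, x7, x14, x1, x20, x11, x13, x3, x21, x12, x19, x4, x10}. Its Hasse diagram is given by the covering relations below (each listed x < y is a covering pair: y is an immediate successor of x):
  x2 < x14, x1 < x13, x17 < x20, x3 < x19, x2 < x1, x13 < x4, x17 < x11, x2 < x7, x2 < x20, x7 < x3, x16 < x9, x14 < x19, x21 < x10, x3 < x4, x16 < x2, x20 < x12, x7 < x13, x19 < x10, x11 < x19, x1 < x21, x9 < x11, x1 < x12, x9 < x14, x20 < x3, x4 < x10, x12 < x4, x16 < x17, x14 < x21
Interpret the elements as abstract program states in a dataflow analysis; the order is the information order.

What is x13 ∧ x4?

Common lower bounds of {x13, x4}: x1, x13, x16, x2, x7.
The greatest among these is x13.

x13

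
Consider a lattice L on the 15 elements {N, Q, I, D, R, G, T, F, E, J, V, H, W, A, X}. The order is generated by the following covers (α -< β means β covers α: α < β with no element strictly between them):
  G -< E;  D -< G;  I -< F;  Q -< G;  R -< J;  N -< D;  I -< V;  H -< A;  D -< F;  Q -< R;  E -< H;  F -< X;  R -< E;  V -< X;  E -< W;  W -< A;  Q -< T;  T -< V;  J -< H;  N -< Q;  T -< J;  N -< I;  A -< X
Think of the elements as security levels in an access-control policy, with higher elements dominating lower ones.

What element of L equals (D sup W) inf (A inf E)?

E

D ∨ W = W
A ∧ E = E
W ∧ E = E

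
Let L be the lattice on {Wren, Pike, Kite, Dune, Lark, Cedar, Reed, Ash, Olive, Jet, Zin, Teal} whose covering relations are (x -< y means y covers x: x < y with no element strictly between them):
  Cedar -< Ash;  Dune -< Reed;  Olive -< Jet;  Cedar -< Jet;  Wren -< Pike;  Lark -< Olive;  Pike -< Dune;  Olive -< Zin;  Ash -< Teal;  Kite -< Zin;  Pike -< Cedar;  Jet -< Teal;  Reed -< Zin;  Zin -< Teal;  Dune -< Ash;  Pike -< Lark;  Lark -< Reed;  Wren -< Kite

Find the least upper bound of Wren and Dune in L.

Common upper bounds of {Wren, Dune}: Ash, Dune, Reed, Teal, Zin.
The least among these is Dune.

Dune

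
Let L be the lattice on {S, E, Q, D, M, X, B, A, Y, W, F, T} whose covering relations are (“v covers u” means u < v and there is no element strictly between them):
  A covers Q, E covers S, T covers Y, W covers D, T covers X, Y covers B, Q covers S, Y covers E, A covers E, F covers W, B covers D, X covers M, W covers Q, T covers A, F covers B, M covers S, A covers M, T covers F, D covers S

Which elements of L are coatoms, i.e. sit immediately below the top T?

A, F, X, Y

The coatoms are exactly the elements covered by T: A, F, X, Y.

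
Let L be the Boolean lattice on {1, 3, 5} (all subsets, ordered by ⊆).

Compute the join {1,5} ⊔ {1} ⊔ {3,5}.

{1,3,5}

Under ⊆, join is union: {1,5} ∪ {1} ∪ {3,5} = {1,3,5}.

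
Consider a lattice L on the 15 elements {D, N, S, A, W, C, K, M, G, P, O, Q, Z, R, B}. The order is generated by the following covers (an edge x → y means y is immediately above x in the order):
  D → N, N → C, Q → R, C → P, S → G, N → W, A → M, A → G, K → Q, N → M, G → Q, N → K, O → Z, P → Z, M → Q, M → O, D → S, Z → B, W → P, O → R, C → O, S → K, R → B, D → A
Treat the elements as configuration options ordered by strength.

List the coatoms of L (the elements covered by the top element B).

R, Z

The coatoms are exactly the elements covered by B: R, Z.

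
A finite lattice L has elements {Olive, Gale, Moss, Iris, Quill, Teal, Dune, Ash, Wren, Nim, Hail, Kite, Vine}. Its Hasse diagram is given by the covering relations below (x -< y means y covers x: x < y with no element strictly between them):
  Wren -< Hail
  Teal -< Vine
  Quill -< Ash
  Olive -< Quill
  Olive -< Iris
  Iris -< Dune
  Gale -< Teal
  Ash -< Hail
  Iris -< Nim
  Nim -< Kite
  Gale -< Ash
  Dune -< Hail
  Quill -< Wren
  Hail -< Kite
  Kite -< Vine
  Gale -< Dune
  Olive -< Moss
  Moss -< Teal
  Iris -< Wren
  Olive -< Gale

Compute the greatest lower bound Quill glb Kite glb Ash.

Quill

Common lower bounds of {Quill, Kite, Ash}: Olive, Quill.
The greatest among these is Quill.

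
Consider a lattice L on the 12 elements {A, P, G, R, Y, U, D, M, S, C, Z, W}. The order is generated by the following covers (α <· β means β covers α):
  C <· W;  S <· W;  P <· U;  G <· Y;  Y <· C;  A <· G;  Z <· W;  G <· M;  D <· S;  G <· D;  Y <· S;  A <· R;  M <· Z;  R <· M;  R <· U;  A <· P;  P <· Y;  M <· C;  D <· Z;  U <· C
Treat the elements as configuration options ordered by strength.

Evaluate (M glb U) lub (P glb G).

R

M ∧ U = R
P ∧ G = A
R ∨ A = R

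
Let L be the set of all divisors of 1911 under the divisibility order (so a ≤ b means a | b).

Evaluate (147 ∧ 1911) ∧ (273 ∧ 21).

147 ∧ 1911 = 147
273 ∧ 21 = 21
147 ∧ 21 = 21

21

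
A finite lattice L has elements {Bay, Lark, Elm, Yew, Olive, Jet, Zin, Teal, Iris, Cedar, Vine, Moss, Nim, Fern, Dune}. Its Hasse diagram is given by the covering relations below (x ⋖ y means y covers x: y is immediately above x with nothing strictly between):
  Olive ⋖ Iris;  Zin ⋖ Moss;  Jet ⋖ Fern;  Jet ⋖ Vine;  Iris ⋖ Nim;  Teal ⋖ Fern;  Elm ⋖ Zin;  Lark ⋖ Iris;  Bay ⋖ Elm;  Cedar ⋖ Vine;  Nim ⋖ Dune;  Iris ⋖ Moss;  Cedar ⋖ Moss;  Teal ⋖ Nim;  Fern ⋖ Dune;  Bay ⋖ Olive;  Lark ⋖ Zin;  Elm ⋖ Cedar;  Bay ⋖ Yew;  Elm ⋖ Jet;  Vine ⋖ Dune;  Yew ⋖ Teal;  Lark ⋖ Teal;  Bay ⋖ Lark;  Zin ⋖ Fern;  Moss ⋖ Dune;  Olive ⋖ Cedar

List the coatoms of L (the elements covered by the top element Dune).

Fern, Moss, Nim, Vine

The coatoms are exactly the elements covered by Dune: Fern, Moss, Nim, Vine.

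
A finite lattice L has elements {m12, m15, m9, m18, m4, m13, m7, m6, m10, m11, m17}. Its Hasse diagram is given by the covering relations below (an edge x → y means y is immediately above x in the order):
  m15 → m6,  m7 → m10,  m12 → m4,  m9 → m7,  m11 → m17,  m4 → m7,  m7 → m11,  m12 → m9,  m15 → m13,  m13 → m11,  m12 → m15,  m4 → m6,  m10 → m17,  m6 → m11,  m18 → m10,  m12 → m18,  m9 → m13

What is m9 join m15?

Common upper bounds of {m9, m15}: m11, m13, m17.
The least among these is m13.

m13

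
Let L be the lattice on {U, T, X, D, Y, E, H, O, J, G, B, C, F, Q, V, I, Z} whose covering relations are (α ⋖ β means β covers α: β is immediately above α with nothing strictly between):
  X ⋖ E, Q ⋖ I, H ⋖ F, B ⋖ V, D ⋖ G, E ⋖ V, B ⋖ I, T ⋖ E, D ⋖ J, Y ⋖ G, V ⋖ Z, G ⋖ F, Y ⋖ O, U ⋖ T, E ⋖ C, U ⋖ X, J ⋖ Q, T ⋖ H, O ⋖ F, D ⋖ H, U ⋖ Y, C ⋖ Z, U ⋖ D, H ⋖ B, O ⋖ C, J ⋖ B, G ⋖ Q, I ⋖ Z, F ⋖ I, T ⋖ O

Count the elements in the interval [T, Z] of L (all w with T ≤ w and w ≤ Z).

The interval [T, Z] = {B, C, E, F, H, I, O, T, V, Z}, which has 10 elements.

10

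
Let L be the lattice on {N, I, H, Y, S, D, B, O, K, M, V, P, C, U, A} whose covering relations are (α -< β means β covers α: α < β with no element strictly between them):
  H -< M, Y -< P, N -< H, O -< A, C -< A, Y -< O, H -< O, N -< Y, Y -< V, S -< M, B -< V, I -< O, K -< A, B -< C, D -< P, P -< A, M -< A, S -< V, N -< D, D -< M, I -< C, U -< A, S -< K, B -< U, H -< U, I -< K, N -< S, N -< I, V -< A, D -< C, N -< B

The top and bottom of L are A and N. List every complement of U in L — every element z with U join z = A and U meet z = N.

Need z with U ∨ z = A and U ∧ z = N.
Checking each element gives: D, I, K, P, S, Y.

D, I, K, P, S, Y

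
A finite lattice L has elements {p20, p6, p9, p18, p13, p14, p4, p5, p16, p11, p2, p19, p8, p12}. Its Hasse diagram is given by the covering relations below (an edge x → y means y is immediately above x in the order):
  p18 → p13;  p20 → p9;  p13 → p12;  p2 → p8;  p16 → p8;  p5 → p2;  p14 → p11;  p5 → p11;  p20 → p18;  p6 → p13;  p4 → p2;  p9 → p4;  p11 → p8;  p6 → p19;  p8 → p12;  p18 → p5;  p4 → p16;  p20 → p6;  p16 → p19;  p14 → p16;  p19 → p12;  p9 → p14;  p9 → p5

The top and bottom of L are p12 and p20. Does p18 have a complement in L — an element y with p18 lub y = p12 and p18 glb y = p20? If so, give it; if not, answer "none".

Need y with p18 ∨ y = p12 and p18 ∧ y = p20.
Checking each element gives: p19.

p19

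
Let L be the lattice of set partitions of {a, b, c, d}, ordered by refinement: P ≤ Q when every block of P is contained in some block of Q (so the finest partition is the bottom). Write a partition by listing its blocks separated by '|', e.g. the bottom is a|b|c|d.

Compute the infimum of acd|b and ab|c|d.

a|b|c|d

Common lower bounds of {acd|b, ab|c|d}: a|b|c|d.
The greatest among these is a|b|c|d.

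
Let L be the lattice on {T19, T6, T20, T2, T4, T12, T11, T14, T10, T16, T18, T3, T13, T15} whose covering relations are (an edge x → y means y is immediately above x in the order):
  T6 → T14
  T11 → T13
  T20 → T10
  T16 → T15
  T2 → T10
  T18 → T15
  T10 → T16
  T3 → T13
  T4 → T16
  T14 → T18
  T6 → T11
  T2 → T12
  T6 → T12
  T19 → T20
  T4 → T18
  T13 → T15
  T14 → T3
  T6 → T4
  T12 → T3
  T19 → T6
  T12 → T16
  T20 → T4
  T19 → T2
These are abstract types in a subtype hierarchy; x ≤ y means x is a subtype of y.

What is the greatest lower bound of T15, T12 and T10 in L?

Common lower bounds of {T15, T12, T10}: T19, T2.
The greatest among these is T2.

T2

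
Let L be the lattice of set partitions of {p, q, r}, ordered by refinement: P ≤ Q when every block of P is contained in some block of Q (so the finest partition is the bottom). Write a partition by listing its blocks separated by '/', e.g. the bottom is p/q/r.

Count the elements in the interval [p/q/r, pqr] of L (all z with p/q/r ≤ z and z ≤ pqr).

The interval [p/q/r, pqr] = {p/q/r, p/qr, pq/r, pqr, pr/q}, which has 5 elements.

5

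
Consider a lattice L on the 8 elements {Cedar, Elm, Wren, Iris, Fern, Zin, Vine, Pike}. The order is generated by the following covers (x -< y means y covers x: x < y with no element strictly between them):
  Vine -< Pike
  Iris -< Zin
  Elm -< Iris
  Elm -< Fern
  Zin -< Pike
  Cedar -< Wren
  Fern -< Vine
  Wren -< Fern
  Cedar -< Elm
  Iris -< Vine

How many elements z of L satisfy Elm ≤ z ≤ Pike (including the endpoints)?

6

The interval [Elm, Pike] = {Elm, Fern, Iris, Pike, Vine, Zin}, which has 6 elements.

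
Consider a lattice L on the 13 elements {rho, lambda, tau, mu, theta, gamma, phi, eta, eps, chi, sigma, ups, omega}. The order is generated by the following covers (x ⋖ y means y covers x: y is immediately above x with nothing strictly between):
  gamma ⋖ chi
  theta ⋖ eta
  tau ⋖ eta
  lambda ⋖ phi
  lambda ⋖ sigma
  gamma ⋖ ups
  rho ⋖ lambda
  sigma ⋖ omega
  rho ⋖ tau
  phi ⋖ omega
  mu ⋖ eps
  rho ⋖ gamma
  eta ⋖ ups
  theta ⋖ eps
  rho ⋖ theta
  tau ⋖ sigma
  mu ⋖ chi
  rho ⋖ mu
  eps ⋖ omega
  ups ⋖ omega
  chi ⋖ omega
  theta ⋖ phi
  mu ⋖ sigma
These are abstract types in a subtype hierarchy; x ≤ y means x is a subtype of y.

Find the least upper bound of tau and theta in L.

Common upper bounds of {tau, theta}: eta, omega, ups.
The least among these is eta.

eta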